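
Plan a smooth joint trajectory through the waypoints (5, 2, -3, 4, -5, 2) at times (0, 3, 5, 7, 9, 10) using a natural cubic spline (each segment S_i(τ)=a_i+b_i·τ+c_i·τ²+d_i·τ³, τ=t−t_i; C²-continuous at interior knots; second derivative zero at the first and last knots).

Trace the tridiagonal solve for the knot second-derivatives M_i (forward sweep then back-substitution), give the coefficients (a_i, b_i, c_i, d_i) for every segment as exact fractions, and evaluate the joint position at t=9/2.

  seg 0: a=5 b=101/388 c=0 d=-163/1164
  seg 1: a=2 b=-683/194 c=-489/388 d=687/776
  seg 2: a=-3 b=200/97 c=393/97 d=-1293/776
  seg 3: a=4 b=-335/194 c=-2307/388 d=1769/776
  seg 4: a=-5 b=179/97 c=750/97 d=-250/97
S(9/2) = -19423/6208

Δ: Δ0=-1, Δ1=-5/2, Δ2=7/2, Δ3=-9/2, Δ4=7
row 1: diag=10, rhs=-9; c'=1/5, d'=-9/10
row 2: denom=8−2·1/5=38/5; d'=(36−2·-9/10)/(38/5)=189/38
row 3: denom=8−2·5/19=142/19; d'=(-48−2·189/38)/(142/19)=-1101/142
row 4: denom=6−2·19/71=388/71; d'=(69−2·-1101/142)/(388/71)=1500/97
back: M4=1500/97
back: M3=-1101/142−19/71·1500/97=-2307/194
back: M2=189/38−5/19·-2307/194=786/97
back: M1=-9/10−1/5·786/97=-489/194
M: M0=0, M1=-489/194, M2=786/97, M3=-2307/194, M4=1500/97, M5=0
seg 0: a=5, c=M0/2=0, d=(M1−M0)/(6·3)=-163/1164, b=Δ0−h0·(2M0+M1)/6=101/388
seg 1: a=2, c=M1/2=-489/388, d=(M2−M1)/(6·2)=687/776, b=Δ1−h1·(2M1+M2)/6=-683/194
seg 2: a=-3, c=M2/2=393/97, d=(M3−M2)/(6·2)=-1293/776, b=Δ2−h2·(2M2+M3)/6=200/97
seg 3: a=4, c=M3/2=-2307/388, d=(M4−M3)/(6·2)=1769/776, b=Δ3−h3·(2M3+M4)/6=-335/194
seg 4: a=-5, c=M4/2=750/97, d=(M5−M4)/(6·1)=-250/97, b=Δ4−h4·(2M4+M5)/6=179/97
t_q=9/2 → seg 1, τ=3/2; S=2+-683/194·τ+-489/388·τ²+687/776·τ³=-19423/6208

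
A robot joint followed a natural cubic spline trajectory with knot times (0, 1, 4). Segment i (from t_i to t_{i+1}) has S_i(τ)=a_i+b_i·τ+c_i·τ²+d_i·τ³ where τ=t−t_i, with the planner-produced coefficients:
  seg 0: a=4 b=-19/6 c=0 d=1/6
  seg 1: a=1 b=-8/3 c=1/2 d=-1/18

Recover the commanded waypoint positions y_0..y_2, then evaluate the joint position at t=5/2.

y_0=4 y_1=1 y_2=-4
S(5/2) = -33/16

y_0 = S_0(0) = a_0 = 4
y_1 = S_1(0) = a_1 = 1
y_2 = S_1(3) = -4
t_q=5/2 is in segment 1 (τ=3/2); S_1(τ)=-33/16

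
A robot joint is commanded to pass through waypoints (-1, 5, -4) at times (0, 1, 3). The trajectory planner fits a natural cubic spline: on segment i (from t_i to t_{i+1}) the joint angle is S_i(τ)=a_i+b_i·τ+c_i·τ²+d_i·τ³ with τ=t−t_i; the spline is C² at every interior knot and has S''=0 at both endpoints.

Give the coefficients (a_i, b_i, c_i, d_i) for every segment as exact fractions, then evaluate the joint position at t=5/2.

  seg 0: a=-1 b=31/4 c=0 d=-7/4
  seg 1: a=5 b=5/2 c=-21/4 d=7/8
S(5/2) = -7/64

Δ: Δ0=6, Δ1=-9/2
row 1: diag=6, rhs=-63; c'=1/3, d'=-21/2
back: M1=-21/2
M: M0=0, M1=-21/2, M2=0
seg 0: a=-1, c=M0/2=0, d=(M1−M0)/(6·1)=-7/4, b=Δ0−h0·(2M0+M1)/6=31/4
seg 1: a=5, c=M1/2=-21/4, d=(M2−M1)/(6·2)=7/8, b=Δ1−h1·(2M1+M2)/6=5/2
t_q=5/2 → seg 1, τ=3/2; S=5+5/2·τ+-21/4·τ²+7/8·τ³=-7/64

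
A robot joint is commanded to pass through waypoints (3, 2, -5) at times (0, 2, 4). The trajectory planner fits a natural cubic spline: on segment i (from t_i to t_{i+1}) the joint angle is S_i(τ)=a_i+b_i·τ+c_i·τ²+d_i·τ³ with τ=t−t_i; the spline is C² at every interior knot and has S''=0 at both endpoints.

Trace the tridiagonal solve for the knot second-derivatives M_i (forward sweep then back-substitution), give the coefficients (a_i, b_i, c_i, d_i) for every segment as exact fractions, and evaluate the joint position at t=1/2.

  seg 0: a=3 b=1/4 c=0 d=-3/16
  seg 1: a=2 b=-2 c=-9/8 d=3/16
S(1/2) = 397/128

Δ: Δ0=-1/2, Δ1=-7/2
row 1: diag=8, rhs=-18; c'=1/4, d'=-9/4
back: M1=-9/4
M: M0=0, M1=-9/4, M2=0
seg 0: a=3, c=M0/2=0, d=(M1−M0)/(6·2)=-3/16, b=Δ0−h0·(2M0+M1)/6=1/4
seg 1: a=2, c=M1/2=-9/8, d=(M2−M1)/(6·2)=3/16, b=Δ1−h1·(2M1+M2)/6=-2
t_q=1/2 → seg 0, τ=1/2; S=3+1/4·τ+0·τ²+-3/16·τ³=397/128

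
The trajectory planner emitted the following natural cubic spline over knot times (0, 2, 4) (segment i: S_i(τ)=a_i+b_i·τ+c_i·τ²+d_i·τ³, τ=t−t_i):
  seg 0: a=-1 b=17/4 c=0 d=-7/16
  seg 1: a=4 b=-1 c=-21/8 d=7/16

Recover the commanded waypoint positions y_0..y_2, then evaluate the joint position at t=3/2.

y_0 = S_0(0) = a_0 = -1
y_1 = S_1(0) = a_1 = 4
y_2 = S_1(2) = -5
t_q=3/2 is in segment 0 (τ=3/2); S_0(τ)=499/128

y_0=-1 y_1=4 y_2=-5
S(3/2) = 499/128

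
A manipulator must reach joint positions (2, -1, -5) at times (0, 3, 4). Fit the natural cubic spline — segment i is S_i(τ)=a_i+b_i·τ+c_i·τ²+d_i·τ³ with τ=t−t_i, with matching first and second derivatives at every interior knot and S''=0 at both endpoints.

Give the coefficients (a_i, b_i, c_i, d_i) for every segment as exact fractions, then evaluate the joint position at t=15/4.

  seg 0: a=2 b=1/8 c=0 d=-1/8
  seg 1: a=-1 b=-13/4 c=-9/8 d=3/8
S(15/4) = -2003/512

Δ: Δ0=-1, Δ1=-4
row 1: diag=8, rhs=-18; c'=1/8, d'=-9/4
back: M1=-9/4
M: M0=0, M1=-9/4, M2=0
seg 0: a=2, c=M0/2=0, d=(M1−M0)/(6·3)=-1/8, b=Δ0−h0·(2M0+M1)/6=1/8
seg 1: a=-1, c=M1/2=-9/8, d=(M2−M1)/(6·1)=3/8, b=Δ1−h1·(2M1+M2)/6=-13/4
t_q=15/4 → seg 1, τ=3/4; S=-1+-13/4·τ+-9/8·τ²+3/8·τ³=-2003/512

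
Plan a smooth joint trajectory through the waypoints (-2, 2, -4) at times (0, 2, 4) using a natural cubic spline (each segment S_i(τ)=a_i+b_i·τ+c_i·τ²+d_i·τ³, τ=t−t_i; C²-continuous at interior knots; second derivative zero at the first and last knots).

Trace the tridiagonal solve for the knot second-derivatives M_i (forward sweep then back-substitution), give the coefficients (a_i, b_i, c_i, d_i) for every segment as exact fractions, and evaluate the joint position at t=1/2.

Δ: Δ0=2, Δ1=-3
row 1: diag=8, rhs=-30; c'=1/4, d'=-15/4
back: M1=-15/4
M: M0=0, M1=-15/4, M2=0
seg 0: a=-2, c=M0/2=0, d=(M1−M0)/(6·2)=-5/16, b=Δ0−h0·(2M0+M1)/6=13/4
seg 1: a=2, c=M1/2=-15/8, d=(M2−M1)/(6·2)=5/16, b=Δ1−h1·(2M1+M2)/6=-1/2
t_q=1/2 → seg 0, τ=1/2; S=-2+13/4·τ+0·τ²+-5/16·τ³=-53/128

  seg 0: a=-2 b=13/4 c=0 d=-5/16
  seg 1: a=2 b=-1/2 c=-15/8 d=5/16
S(1/2) = -53/128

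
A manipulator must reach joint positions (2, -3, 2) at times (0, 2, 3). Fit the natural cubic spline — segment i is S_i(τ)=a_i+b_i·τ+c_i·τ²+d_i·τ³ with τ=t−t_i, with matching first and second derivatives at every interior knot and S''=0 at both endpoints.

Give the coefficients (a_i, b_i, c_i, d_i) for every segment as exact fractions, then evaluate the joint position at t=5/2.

Δ: Δ0=-5/2, Δ1=5
row 1: diag=6, rhs=45; c'=1/6, d'=15/2
back: M1=15/2
M: M0=0, M1=15/2, M2=0
seg 0: a=2, c=M0/2=0, d=(M1−M0)/(6·2)=5/8, b=Δ0−h0·(2M0+M1)/6=-5
seg 1: a=-3, c=M1/2=15/4, d=(M2−M1)/(6·1)=-5/4, b=Δ1−h1·(2M1+M2)/6=5/2
t_q=5/2 → seg 1, τ=1/2; S=-3+5/2·τ+15/4·τ²+-5/4·τ³=-31/32

  seg 0: a=2 b=-5 c=0 d=5/8
  seg 1: a=-3 b=5/2 c=15/4 d=-5/4
S(5/2) = -31/32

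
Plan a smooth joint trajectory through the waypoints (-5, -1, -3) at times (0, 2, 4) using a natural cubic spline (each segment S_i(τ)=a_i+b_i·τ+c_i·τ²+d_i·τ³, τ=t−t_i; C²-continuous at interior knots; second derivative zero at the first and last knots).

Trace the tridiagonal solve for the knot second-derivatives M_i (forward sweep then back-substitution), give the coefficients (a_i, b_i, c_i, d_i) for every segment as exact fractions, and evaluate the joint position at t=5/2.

Δ: Δ0=2, Δ1=-1
row 1: diag=8, rhs=-18; c'=1/4, d'=-9/4
back: M1=-9/4
M: M0=0, M1=-9/4, M2=0
seg 0: a=-5, c=M0/2=0, d=(M1−M0)/(6·2)=-3/16, b=Δ0−h0·(2M0+M1)/6=11/4
seg 1: a=-1, c=M1/2=-9/8, d=(M2−M1)/(6·2)=3/16, b=Δ1−h1·(2M1+M2)/6=1/2
t_q=5/2 → seg 1, τ=1/2; S=-1+1/2·τ+-9/8·τ²+3/16·τ³=-129/128

  seg 0: a=-5 b=11/4 c=0 d=-3/16
  seg 1: a=-1 b=1/2 c=-9/8 d=3/16
S(5/2) = -129/128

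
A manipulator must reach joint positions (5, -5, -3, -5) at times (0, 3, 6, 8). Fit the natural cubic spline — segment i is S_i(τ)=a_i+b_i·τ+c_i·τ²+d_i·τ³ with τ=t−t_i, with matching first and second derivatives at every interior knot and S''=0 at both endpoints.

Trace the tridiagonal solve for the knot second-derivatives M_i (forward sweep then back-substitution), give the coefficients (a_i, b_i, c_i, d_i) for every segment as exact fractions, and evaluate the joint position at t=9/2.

  seg 0: a=5 b=-505/111 c=0 d=5/37
  seg 1: a=-5 b=-100/111 c=45/37 d=-77/333
  seg 2: a=-3 b=17/111 c=-32/37 d=16/111
S(9/2) = -1301/296

Δ: Δ0=-10/3, Δ1=2/3, Δ2=-1
row 1: diag=12, rhs=24; c'=1/4, d'=2
row 2: denom=10−3·1/4=37/4; d'=(-10−3·2)/(37/4)=-64/37
back: M2=-64/37
back: M1=2−1/4·-64/37=90/37
M: M0=0, M1=90/37, M2=-64/37, M3=0
seg 0: a=5, c=M0/2=0, d=(M1−M0)/(6·3)=5/37, b=Δ0−h0·(2M0+M1)/6=-505/111
seg 1: a=-5, c=M1/2=45/37, d=(M2−M1)/(6·3)=-77/333, b=Δ1−h1·(2M1+M2)/6=-100/111
seg 2: a=-3, c=M2/2=-32/37, d=(M3−M2)/(6·2)=16/111, b=Δ2−h2·(2M2+M3)/6=17/111
t_q=9/2 → seg 1, τ=3/2; S=-5+-100/111·τ+45/37·τ²+-77/333·τ³=-1301/296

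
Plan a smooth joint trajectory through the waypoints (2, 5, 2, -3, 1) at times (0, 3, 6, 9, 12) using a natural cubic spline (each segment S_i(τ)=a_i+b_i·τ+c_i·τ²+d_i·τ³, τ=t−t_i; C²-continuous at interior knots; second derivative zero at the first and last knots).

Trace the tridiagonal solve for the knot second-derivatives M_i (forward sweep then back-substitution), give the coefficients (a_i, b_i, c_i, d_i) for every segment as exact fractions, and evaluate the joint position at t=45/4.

Δ: Δ0=1, Δ1=-1, Δ2=-5/3, Δ3=4/3
row 1: diag=12, rhs=-12; c'=1/4, d'=-1
row 2: denom=12−3·1/4=45/4; d'=(-4−3·-1)/(45/4)=-4/45
row 3: denom=12−3·4/15=56/5; d'=(18−3·-4/45)/(56/5)=137/84
back: M3=137/84
back: M2=-4/45−4/15·137/84=-11/21
back: M1=-1−1/4·-11/21=-73/84
M: M0=0, M1=-73/84, M2=-11/21, M3=137/84, M4=0
seg 0: a=2, c=M0/2=0, d=(M1−M0)/(6·3)=-73/1512, b=Δ0−h0·(2M0+M1)/6=241/168
seg 1: a=5, c=M1/2=-73/168, d=(M2−M1)/(6·3)=29/1512, b=Δ1−h1·(2M1+M2)/6=11/84
seg 2: a=2, c=M2/2=-11/42, d=(M3−M2)/(6·3)=181/1512, b=Δ2−h2·(2M2+M3)/6=-47/24
seg 3: a=-3, c=M3/2=137/168, d=(M4−M3)/(6·3)=-137/1512, b=Δ3−h3·(2M3+M4)/6=-25/84
t_q=45/4 → seg 3, τ=9/4; S=-3+-25/84·τ+137/168·τ²+-137/1512·τ³=-2055/3584

  seg 0: a=2 b=241/168 c=0 d=-73/1512
  seg 1: a=5 b=11/84 c=-73/168 d=29/1512
  seg 2: a=2 b=-47/24 c=-11/42 d=181/1512
  seg 3: a=-3 b=-25/84 c=137/168 d=-137/1512
S(45/4) = -2055/3584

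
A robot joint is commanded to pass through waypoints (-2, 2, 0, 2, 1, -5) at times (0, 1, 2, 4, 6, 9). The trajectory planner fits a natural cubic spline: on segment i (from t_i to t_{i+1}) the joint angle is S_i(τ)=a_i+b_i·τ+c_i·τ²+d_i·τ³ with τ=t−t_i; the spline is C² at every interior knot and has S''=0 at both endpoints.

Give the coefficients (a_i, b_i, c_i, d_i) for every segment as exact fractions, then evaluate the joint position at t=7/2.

  seg 0: a=-2 b=2275/397 c=0 d=-687/397
  seg 1: a=2 b=214/397 c=-2061/397 d=1053/397
  seg 2: a=0 b=-749/397 c=1098/397 d=-525/794
  seg 3: a=2 b=493/397 c=-477/397 d=525/3176
  seg 4: a=1 b=-1255/794 c=-333/1588 d=37/1588
S(7/2) = 7377/6352

Δ: Δ0=4, Δ1=-2, Δ2=1, Δ3=-1/2, Δ4=-2
row 1: diag=4, rhs=-36; c'=1/4, d'=-9
row 2: denom=6−1·1/4=23/4; d'=(18−1·-9)/(23/4)=108/23
row 3: denom=8−2·8/23=168/23; d'=(-9−2·108/23)/(168/23)=-141/56
row 4: denom=10−2·23/84=397/42; d'=(-9−2·-141/56)/(397/42)=-333/794
back: M4=-333/794
back: M3=-141/56−23/84·-333/794=-954/397
back: M2=108/23−8/23·-954/397=2196/397
back: M1=-9−1/4·2196/397=-4122/397
M: M0=0, M1=-4122/397, M2=2196/397, M3=-954/397, M4=-333/794, M5=0
seg 0: a=-2, c=M0/2=0, d=(M1−M0)/(6·1)=-687/397, b=Δ0−h0·(2M0+M1)/6=2275/397
seg 1: a=2, c=M1/2=-2061/397, d=(M2−M1)/(6·1)=1053/397, b=Δ1−h1·(2M1+M2)/6=214/397
seg 2: a=0, c=M2/2=1098/397, d=(M3−M2)/(6·2)=-525/794, b=Δ2−h2·(2M2+M3)/6=-749/397
seg 3: a=2, c=M3/2=-477/397, d=(M4−M3)/(6·2)=525/3176, b=Δ3−h3·(2M3+M4)/6=493/397
seg 4: a=1, c=M4/2=-333/1588, d=(M5−M4)/(6·3)=37/1588, b=Δ4−h4·(2M4+M5)/6=-1255/794
t_q=7/2 → seg 2, τ=3/2; S=0+-749/397·τ+1098/397·τ²+-525/794·τ³=7377/6352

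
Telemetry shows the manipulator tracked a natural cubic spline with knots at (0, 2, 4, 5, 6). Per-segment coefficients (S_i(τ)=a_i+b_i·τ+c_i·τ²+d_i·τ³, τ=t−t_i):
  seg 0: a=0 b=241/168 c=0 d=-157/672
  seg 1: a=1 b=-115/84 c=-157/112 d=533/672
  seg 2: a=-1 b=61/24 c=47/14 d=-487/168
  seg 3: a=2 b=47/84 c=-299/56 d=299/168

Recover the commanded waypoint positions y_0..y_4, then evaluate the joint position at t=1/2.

y_0 = S_0(0) = a_0 = 0
y_1 = S_1(0) = a_1 = 1
y_2 = S_2(0) = a_2 = -1
y_3 = S_3(0) = a_3 = 2
y_4 = S_3(1) = -1
t_q=1/2 is in segment 0 (τ=1/2); S_0(τ)=1233/1792

y_0=0 y_1=1 y_2=-1 y_3=2 y_4=-1
S(1/2) = 1233/1792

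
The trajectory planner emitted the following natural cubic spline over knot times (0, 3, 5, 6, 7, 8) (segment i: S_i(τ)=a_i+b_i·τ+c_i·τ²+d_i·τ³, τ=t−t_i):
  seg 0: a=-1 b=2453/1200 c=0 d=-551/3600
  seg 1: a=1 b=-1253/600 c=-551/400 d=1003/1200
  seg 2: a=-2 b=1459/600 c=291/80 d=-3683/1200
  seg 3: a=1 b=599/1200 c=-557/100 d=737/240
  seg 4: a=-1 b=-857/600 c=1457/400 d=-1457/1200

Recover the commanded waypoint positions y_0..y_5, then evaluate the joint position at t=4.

y_0=-1 y_1=1 y_2=-2 y_3=1 y_4=-1 y_5=0
S(4) = -163/100

y_0 = S_0(0) = a_0 = -1
y_1 = S_1(0) = a_1 = 1
y_2 = S_2(0) = a_2 = -2
y_3 = S_3(0) = a_3 = 1
y_4 = S_4(0) = a_4 = -1
y_5 = S_4(1) = 0
t_q=4 is in segment 1 (τ=1); S_1(τ)=-163/100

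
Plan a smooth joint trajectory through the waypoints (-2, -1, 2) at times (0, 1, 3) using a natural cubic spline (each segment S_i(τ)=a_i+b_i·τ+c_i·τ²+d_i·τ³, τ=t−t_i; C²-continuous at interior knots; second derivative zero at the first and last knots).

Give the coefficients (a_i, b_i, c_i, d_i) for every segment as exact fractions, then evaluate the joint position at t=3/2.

  seg 0: a=-2 b=11/12 c=0 d=1/12
  seg 1: a=-1 b=7/6 c=1/4 d=-1/24
S(3/2) = -23/64

Δ: Δ0=1, Δ1=3/2
row 1: diag=6, rhs=3; c'=1/3, d'=1/2
back: M1=1/2
M: M0=0, M1=1/2, M2=0
seg 0: a=-2, c=M0/2=0, d=(M1−M0)/(6·1)=1/12, b=Δ0−h0·(2M0+M1)/6=11/12
seg 1: a=-1, c=M1/2=1/4, d=(M2−M1)/(6·2)=-1/24, b=Δ1−h1·(2M1+M2)/6=7/6
t_q=3/2 → seg 1, τ=1/2; S=-1+7/6·τ+1/4·τ²+-1/24·τ³=-23/64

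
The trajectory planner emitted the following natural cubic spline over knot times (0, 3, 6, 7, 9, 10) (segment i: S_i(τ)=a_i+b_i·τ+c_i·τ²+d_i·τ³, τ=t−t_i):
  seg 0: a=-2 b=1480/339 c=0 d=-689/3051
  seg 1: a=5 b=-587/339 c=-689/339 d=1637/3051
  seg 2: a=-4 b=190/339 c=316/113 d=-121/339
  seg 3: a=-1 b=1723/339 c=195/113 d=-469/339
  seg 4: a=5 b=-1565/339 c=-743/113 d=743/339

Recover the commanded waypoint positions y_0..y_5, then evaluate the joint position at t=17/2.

y_0 = S_0(0) = a_0 = -2
y_1 = S_1(0) = a_1 = 5
y_2 = S_2(0) = a_2 = -4
y_3 = S_3(0) = a_3 = -1
y_4 = S_4(0) = a_4 = 5
y_5 = S_4(1) = -4
t_q=17/2 is in segment 3 (τ=3/2); S_3(τ)=5277/904

y_0=-2 y_1=5 y_2=-4 y_3=-1 y_4=5 y_5=-4
S(17/2) = 5277/904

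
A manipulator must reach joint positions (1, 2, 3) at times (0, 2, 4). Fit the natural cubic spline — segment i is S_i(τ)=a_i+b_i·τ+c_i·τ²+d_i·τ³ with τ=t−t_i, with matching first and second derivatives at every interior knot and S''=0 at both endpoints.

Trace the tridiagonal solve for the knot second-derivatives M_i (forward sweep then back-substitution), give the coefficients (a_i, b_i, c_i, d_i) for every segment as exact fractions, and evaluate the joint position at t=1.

  seg 0: a=1 b=1/2 c=0 d=0
  seg 1: a=2 b=1/2 c=0 d=0
S(1) = 3/2

Δ: Δ0=1/2, Δ1=1/2
row 1: diag=8, rhs=0; c'=1/4, d'=0
back: M1=0
M: M0=0, M1=0, M2=0
seg 0: a=1, c=M0/2=0, d=(M1−M0)/(6·2)=0, b=Δ0−h0·(2M0+M1)/6=1/2
seg 1: a=2, c=M1/2=0, d=(M2−M1)/(6·2)=0, b=Δ1−h1·(2M1+M2)/6=1/2
t_q=1 → seg 0, τ=1; S=1+1/2·τ+0·τ²+0·τ³=3/2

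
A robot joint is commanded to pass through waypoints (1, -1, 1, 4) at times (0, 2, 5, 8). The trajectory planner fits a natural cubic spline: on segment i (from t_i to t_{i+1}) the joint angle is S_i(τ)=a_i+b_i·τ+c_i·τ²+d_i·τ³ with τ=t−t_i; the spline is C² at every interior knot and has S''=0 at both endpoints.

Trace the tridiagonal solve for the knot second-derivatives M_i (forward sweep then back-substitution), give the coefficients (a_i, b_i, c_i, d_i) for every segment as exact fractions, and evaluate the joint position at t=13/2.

  seg 0: a=1 b=-149/111 c=0 d=19/222
  seg 1: a=-1 b=-35/111 c=19/37 d=-62/999
  seg 2: a=1 b=121/111 c=-5/111 d=5/999
S(13/2) = 755/296

Δ: Δ0=-1, Δ1=2/3, Δ2=1
row 1: diag=10, rhs=10; c'=3/10, d'=1
row 2: denom=12−3·3/10=111/10; d'=(2−3·1)/(111/10)=-10/111
back: M2=-10/111
back: M1=1−3/10·-10/111=38/37
M: M0=0, M1=38/37, M2=-10/111, M3=0
seg 0: a=1, c=M0/2=0, d=(M1−M0)/(6·2)=19/222, b=Δ0−h0·(2M0+M1)/6=-149/111
seg 1: a=-1, c=M1/2=19/37, d=(M2−M1)/(6·3)=-62/999, b=Δ1−h1·(2M1+M2)/6=-35/111
seg 2: a=1, c=M2/2=-5/111, d=(M3−M2)/(6·3)=5/999, b=Δ2−h2·(2M2+M3)/6=121/111
t_q=13/2 → seg 2, τ=3/2; S=1+121/111·τ+-5/111·τ²+5/999·τ³=755/296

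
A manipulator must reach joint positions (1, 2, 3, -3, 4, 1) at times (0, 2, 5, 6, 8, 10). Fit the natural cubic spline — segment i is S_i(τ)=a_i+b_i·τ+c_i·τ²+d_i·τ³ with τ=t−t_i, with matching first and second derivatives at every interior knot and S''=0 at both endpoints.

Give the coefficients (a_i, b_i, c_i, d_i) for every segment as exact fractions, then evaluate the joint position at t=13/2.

Δ: Δ0=1/2, Δ1=1/3, Δ2=-6, Δ3=7/2, Δ4=-3/2
row 1: diag=10, rhs=-1; c'=3/10, d'=-1/10
row 2: denom=8−3·3/10=71/10; d'=(-38−3·-1/10)/(71/10)=-377/71
row 3: denom=6−1·10/71=416/71; d'=(57−1·-377/71)/(416/71)=553/52
row 4: denom=8−2·71/208=761/104; d'=(-30−2·553/52)/(761/104)=-5332/761
back: M4=-5332/761
back: M3=553/52−71/208·-5332/761=9913/761
back: M2=-377/71−10/71·9913/761=-5437/761
back: M1=-1/10−3/10·-5437/761=1555/761
M: M0=0, M1=1555/761, M2=-5437/761, M3=9913/761, M4=-5332/761, M5=0
seg 0: a=1, c=M0/2=0, d=(M1−M0)/(6·2)=1555/9132, b=Δ0−h0·(2M0+M1)/6=-827/4566
seg 1: a=2, c=M1/2=1555/1522, d=(M2−M1)/(6·3)=-3496/6849, b=Δ1−h1·(2M1+M2)/6=8503/4566
seg 2: a=3, c=M2/2=-5437/1522, d=(M3−M2)/(6·1)=7675/2283, b=Δ2−h2·(2M2+M3)/6=-26435/4566
seg 3: a=-3, c=M3/2=9913/1522, d=(M4−M3)/(6·2)=-15245/9132, b=Δ3−h3·(2M3+M4)/6=-13007/4566
seg 4: a=4, c=M4/2=-2666/761, d=(M5−M4)/(6·2)=1333/2283, b=Δ4−h4·(2M4+M5)/6=14479/4566
t_q=13/2 → seg 3, τ=1/2; S=-3+-13007/4566·τ+9913/1522·τ²+-15245/9132·τ³=-73171/24352

  seg 0: a=1 b=-827/4566 c=0 d=1555/9132
  seg 1: a=2 b=8503/4566 c=1555/1522 d=-3496/6849
  seg 2: a=3 b=-26435/4566 c=-5437/1522 d=7675/2283
  seg 3: a=-3 b=-13007/4566 c=9913/1522 d=-15245/9132
  seg 4: a=4 b=14479/4566 c=-2666/761 d=1333/2283
S(13/2) = -73171/24352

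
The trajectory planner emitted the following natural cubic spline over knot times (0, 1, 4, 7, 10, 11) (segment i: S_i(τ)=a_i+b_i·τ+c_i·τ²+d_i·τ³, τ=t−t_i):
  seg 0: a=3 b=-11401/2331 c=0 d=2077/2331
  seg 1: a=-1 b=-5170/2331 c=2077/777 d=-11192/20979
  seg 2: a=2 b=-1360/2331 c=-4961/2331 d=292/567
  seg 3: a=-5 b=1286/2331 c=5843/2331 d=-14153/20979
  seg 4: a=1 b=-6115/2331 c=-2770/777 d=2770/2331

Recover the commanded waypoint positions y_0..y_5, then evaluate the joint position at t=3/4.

y_0=3 y_1=-1 y_2=2 y_3=-5 y_4=1 y_5=-4
S(3/4) = -2077/7104

y_0 = S_0(0) = a_0 = 3
y_1 = S_1(0) = a_1 = -1
y_2 = S_2(0) = a_2 = 2
y_3 = S_3(0) = a_3 = -5
y_4 = S_4(0) = a_4 = 1
y_5 = S_4(1) = -4
t_q=3/4 is in segment 0 (τ=3/4); S_0(τ)=-2077/7104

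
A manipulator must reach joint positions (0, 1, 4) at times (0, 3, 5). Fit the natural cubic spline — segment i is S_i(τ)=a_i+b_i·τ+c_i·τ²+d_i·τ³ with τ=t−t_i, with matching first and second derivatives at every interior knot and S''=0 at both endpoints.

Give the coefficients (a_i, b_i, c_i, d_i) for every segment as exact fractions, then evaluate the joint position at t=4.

Δ: Δ0=1/3, Δ1=3/2
row 1: diag=10, rhs=7; c'=1/5, d'=7/10
back: M1=7/10
M: M0=0, M1=7/10, M2=0
seg 0: a=0, c=M0/2=0, d=(M1−M0)/(6·3)=7/180, b=Δ0−h0·(2M0+M1)/6=-1/60
seg 1: a=1, c=M1/2=7/20, d=(M2−M1)/(6·2)=-7/120, b=Δ1−h1·(2M1+M2)/6=31/30
t_q=4 → seg 1, τ=1; S=1+31/30·τ+7/20·τ²+-7/120·τ³=93/40

  seg 0: a=0 b=-1/60 c=0 d=7/180
  seg 1: a=1 b=31/30 c=7/20 d=-7/120
S(4) = 93/40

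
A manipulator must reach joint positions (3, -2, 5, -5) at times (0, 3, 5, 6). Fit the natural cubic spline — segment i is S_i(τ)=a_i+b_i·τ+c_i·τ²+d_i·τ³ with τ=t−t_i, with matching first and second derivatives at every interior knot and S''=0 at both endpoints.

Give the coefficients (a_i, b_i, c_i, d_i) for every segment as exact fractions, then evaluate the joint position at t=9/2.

Δ: Δ0=-5/3, Δ1=7/2, Δ2=-10
row 1: diag=10, rhs=31; c'=1/5, d'=31/10
row 2: denom=6−2·1/5=28/5; d'=(-81−2·31/10)/(28/5)=-109/7
back: M2=-109/7
back: M1=31/10−1/5·-109/7=87/14
M: M0=0, M1=87/14, M2=-109/7, M3=0
seg 0: a=3, c=M0/2=0, d=(M1−M0)/(6·3)=29/84, b=Δ0−h0·(2M0+M1)/6=-401/84
seg 1: a=-2, c=M1/2=87/28, d=(M2−M1)/(6·2)=-305/168, b=Δ1−h1·(2M1+M2)/6=191/42
seg 2: a=5, c=M2/2=-109/14, d=(M3−M2)/(6·1)=109/42, b=Δ2−h2·(2M2+M3)/6=-101/21
t_q=9/2 → seg 1, τ=3/2; S=-2+191/42·τ+87/28·τ²+-305/168·τ³=2547/448

  seg 0: a=3 b=-401/84 c=0 d=29/84
  seg 1: a=-2 b=191/42 c=87/28 d=-305/168
  seg 2: a=5 b=-101/21 c=-109/14 d=109/42
S(9/2) = 2547/448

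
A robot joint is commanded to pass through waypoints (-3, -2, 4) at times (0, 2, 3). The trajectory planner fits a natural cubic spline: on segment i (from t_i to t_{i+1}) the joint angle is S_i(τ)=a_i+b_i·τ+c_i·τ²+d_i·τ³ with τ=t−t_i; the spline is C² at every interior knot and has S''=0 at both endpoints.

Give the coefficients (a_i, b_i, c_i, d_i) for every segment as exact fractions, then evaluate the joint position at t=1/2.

  seg 0: a=-3 b=-4/3 c=0 d=11/24
  seg 1: a=-2 b=25/6 c=11/4 d=-11/12
S(1/2) = -231/64

Δ: Δ0=1/2, Δ1=6
row 1: diag=6, rhs=33; c'=1/6, d'=11/2
back: M1=11/2
M: M0=0, M1=11/2, M2=0
seg 0: a=-3, c=M0/2=0, d=(M1−M0)/(6·2)=11/24, b=Δ0−h0·(2M0+M1)/6=-4/3
seg 1: a=-2, c=M1/2=11/4, d=(M2−M1)/(6·1)=-11/12, b=Δ1−h1·(2M1+M2)/6=25/6
t_q=1/2 → seg 0, τ=1/2; S=-3+-4/3·τ+0·τ²+11/24·τ³=-231/64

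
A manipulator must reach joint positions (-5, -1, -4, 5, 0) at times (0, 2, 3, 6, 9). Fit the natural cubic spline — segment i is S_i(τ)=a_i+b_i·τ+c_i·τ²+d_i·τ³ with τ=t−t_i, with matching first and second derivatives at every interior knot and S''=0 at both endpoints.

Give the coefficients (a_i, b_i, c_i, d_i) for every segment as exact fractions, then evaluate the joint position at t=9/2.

Δ: Δ0=2, Δ1=-3, Δ2=3, Δ3=-5/3
row 1: diag=6, rhs=-30; c'=1/6, d'=-5
row 2: denom=8−1·1/6=47/6; d'=(36−1·-5)/(47/6)=246/47
row 3: denom=12−3·18/47=510/47; d'=(-28−3·246/47)/(510/47)=-1027/255
back: M3=-1027/255
back: M2=246/47−18/47·-1027/255=576/85
back: M1=-5−1/6·576/85=-521/85
M: M0=0, M1=-521/85, M2=576/85, M3=-1027/255, M4=0
seg 0: a=-5, c=M0/2=0, d=(M1−M0)/(6·2)=-521/1020, b=Δ0−h0·(2M0+M1)/6=1031/255
seg 1: a=-1, c=M1/2=-521/170, d=(M2−M1)/(6·1)=1097/510, b=Δ1−h1·(2M1+M2)/6=-532/255
seg 2: a=-4, c=M2/2=288/85, d=(M3−M2)/(6·3)=-551/918, b=Δ2−h2·(2M2+M3)/6=-899/510
seg 3: a=5, c=M3/2=-1027/510, d=(M4−M3)/(6·3)=1027/4590, b=Δ3−h3·(2M3+M4)/6=602/255
t_q=9/2 → seg 2, τ=3/2; S=-4+-899/510·τ+288/85·τ²+-551/918·τ³=-1423/1360

  seg 0: a=-5 b=1031/255 c=0 d=-521/1020
  seg 1: a=-1 b=-532/255 c=-521/170 d=1097/510
  seg 2: a=-4 b=-899/510 c=288/85 d=-551/918
  seg 3: a=5 b=602/255 c=-1027/510 d=1027/4590
S(9/2) = -1423/1360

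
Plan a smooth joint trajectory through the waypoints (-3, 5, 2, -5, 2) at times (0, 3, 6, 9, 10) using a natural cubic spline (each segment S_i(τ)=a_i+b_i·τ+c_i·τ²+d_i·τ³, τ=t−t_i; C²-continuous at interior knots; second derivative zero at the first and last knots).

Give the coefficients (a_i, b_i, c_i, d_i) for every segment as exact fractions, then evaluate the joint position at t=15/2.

Δ: Δ0=8/3, Δ1=-1, Δ2=-7/3, Δ3=7
row 1: diag=12, rhs=-22; c'=1/4, d'=-11/6
row 2: denom=12−3·1/4=45/4; d'=(-8−3·-11/6)/(45/4)=-2/9
row 3: denom=8−3·4/15=36/5; d'=(56−3·-2/9)/(36/5)=425/54
back: M3=425/54
back: M2=-2/9−4/15·425/54=-188/81
back: M1=-11/6−1/4·-188/81=-203/162
M: M0=0, M1=-203/162, M2=-188/81, M3=425/54, M4=0
seg 0: a=-3, c=M0/2=0, d=(M1−M0)/(6·3)=-203/2916, b=Δ0−h0·(2M0+M1)/6=1067/324
seg 1: a=5, c=M1/2=-203/324, d=(M2−M1)/(6·3)=-173/2916, b=Δ1−h1·(2M1+M2)/6=229/162
seg 2: a=2, c=M2/2=-94/81, d=(M3−M2)/(6·3)=1651/2916, b=Δ2−h2·(2M2+M3)/6=-1279/324
seg 3: a=-5, c=M3/2=425/108, d=(M4−M3)/(6·1)=-425/324, b=Δ3−h3·(2M3+M4)/6=709/162
t_q=15/2 → seg 2, τ=3/2; S=2+-1279/324·τ+-94/81·τ²+1651/2916·τ³=-1331/288

  seg 0: a=-3 b=1067/324 c=0 d=-203/2916
  seg 1: a=5 b=229/162 c=-203/324 d=-173/2916
  seg 2: a=2 b=-1279/324 c=-94/81 d=1651/2916
  seg 3: a=-5 b=709/162 c=425/108 d=-425/324
S(15/2) = -1331/288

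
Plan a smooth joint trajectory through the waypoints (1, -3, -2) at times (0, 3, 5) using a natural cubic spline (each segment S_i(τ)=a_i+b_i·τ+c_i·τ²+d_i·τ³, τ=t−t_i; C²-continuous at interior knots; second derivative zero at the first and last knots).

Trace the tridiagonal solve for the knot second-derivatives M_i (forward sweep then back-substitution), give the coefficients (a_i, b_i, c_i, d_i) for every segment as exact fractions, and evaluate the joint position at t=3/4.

Δ: Δ0=-4/3, Δ1=1/2
row 1: diag=10, rhs=11; c'=1/5, d'=11/10
back: M1=11/10
M: M0=0, M1=11/10, M2=0
seg 0: a=1, c=M0/2=0, d=(M1−M0)/(6·3)=11/180, b=Δ0−h0·(2M0+M1)/6=-113/60
seg 1: a=-3, c=M1/2=11/20, d=(M2−M1)/(6·2)=-11/120, b=Δ1−h1·(2M1+M2)/6=-7/30
t_q=3/4 → seg 0, τ=3/4; S=1+-113/60·τ+0·τ²+11/180·τ³=-99/256

  seg 0: a=1 b=-113/60 c=0 d=11/180
  seg 1: a=-3 b=-7/30 c=11/20 d=-11/120
S(3/4) = -99/256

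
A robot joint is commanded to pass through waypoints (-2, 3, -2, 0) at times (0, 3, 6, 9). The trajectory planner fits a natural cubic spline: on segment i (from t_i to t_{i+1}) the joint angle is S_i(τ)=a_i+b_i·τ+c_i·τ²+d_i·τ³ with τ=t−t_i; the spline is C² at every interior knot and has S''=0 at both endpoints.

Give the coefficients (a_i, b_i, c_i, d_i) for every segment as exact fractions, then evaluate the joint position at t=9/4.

Δ: Δ0=5/3, Δ1=-5/3, Δ2=2/3
row 1: diag=12, rhs=-20; c'=1/4, d'=-5/3
row 2: denom=12−3·1/4=45/4; d'=(14−3·-5/3)/(45/4)=76/45
back: M2=76/45
back: M1=-5/3−1/4·76/45=-94/45
M: M0=0, M1=-94/45, M2=76/45, M3=0
seg 0: a=-2, c=M0/2=0, d=(M1−M0)/(6·3)=-47/405, b=Δ0−h0·(2M0+M1)/6=122/45
seg 1: a=3, c=M1/2=-47/45, d=(M2−M1)/(6·3)=17/81, b=Δ1−h1·(2M1+M2)/6=-19/45
seg 2: a=-2, c=M2/2=38/45, d=(M3−M2)/(6·3)=-38/405, b=Δ2−h2·(2M2+M3)/6=-46/45
t_q=9/4 → seg 0, τ=9/4; S=-2+122/45·τ+0·τ²+-47/405·τ³=889/320

  seg 0: a=-2 b=122/45 c=0 d=-47/405
  seg 1: a=3 b=-19/45 c=-47/45 d=17/81
  seg 2: a=-2 b=-46/45 c=38/45 d=-38/405
S(9/4) = 889/320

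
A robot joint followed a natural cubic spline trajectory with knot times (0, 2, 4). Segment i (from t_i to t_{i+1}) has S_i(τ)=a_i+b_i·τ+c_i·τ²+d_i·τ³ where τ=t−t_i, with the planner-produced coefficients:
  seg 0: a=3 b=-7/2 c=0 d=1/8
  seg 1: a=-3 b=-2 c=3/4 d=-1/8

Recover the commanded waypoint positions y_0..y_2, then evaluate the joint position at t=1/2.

y_0=3 y_1=-3 y_2=-5
S(1/2) = 81/64

y_0 = S_0(0) = a_0 = 3
y_1 = S_1(0) = a_1 = -3
y_2 = S_1(2) = -5
t_q=1/2 is in segment 0 (τ=1/2); S_0(τ)=81/64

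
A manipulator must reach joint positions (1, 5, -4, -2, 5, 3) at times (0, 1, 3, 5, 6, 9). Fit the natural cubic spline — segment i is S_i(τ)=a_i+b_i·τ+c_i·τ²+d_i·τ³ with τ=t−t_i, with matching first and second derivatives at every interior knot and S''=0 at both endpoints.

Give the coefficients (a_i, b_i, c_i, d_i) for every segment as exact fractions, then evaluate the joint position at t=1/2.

Δ: Δ0=4, Δ1=-9/2, Δ2=1, Δ3=7, Δ4=-2/3
row 1: diag=6, rhs=-51; c'=1/3, d'=-17/2
row 2: denom=8−2·1/3=22/3; d'=(33−2·-17/2)/(22/3)=75/11
row 3: denom=6−2·3/11=60/11; d'=(36−2·75/11)/(60/11)=41/10
row 4: denom=8−1·11/60=469/60; d'=(-46−1·41/10)/(469/60)=-3006/469
back: M4=-3006/469
back: M3=41/10−11/60·-3006/469=2474/469
back: M2=75/11−3/11·2474/469=2523/469
back: M1=-17/2−1/3·2523/469=-9655/938
M: M0=0, M1=-9655/938, M2=2523/469, M3=2474/469, M4=-3006/469, M5=0
seg 0: a=1, c=M0/2=0, d=(M1−M0)/(6·1)=-9655/5628, b=Δ0−h0·(2M0+M1)/6=32167/5628
seg 1: a=5, c=M1/2=-9655/1876, d=(M2−M1)/(6·2)=14701/11256, b=Δ1−h1·(2M1+M2)/6=1601/2814
seg 2: a=-4, c=M2/2=2523/938, d=(M3−M2)/(6·2)=-7/804, b=Δ2−h2·(2M2+M3)/6=-6113/1407
seg 3: a=-2, c=M3/2=1237/469, d=(M4−M3)/(6·1)=-2740/1407, b=Δ3−h3·(2M3+M4)/6=8878/1407
seg 4: a=5, c=M4/2=-1503/469, d=(M5−M4)/(6·3)=167/469, b=Δ4−h4·(2M4+M5)/6=8080/1407
t_q=1/2 → seg 0, τ=1/2; S=1+32167/5628·τ+0·τ²+-9655/5628·τ³=54679/15008

  seg 0: a=1 b=32167/5628 c=0 d=-9655/5628
  seg 1: a=5 b=1601/2814 c=-9655/1876 d=14701/11256
  seg 2: a=-4 b=-6113/1407 c=2523/938 d=-7/804
  seg 3: a=-2 b=8878/1407 c=1237/469 d=-2740/1407
  seg 4: a=5 b=8080/1407 c=-1503/469 d=167/469
S(1/2) = 54679/15008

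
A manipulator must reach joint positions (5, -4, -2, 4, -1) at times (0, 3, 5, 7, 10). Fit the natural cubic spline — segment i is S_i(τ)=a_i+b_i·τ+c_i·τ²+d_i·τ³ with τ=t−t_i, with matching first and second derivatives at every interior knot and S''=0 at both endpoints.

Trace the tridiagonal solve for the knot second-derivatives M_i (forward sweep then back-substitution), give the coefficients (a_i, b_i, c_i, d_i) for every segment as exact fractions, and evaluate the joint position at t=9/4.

Δ: Δ0=-3, Δ1=1, Δ2=3, Δ3=-5/3
row 1: diag=10, rhs=24; c'=1/5, d'=12/5
row 2: denom=8−2·1/5=38/5; d'=(12−2·12/5)/(38/5)=18/19
row 3: denom=10−2·5/19=180/19; d'=(-28−2·18/19)/(180/19)=-142/45
back: M3=-142/45
back: M2=18/19−5/19·-142/45=16/9
back: M1=12/5−1/5·16/9=92/45
M: M0=0, M1=92/45, M2=16/9, M3=-142/45, M4=0
seg 0: a=5, c=M0/2=0, d=(M1−M0)/(6·3)=46/405, b=Δ0−h0·(2M0+M1)/6=-181/45
seg 1: a=-4, c=M1/2=46/45, d=(M2−M1)/(6·2)=-1/45, b=Δ1−h1·(2M1+M2)/6=-43/45
seg 2: a=-2, c=M2/2=8/9, d=(M3−M2)/(6·2)=-37/90, b=Δ2−h2·(2M2+M3)/6=43/15
seg 3: a=4, c=M3/2=-71/45, d=(M4−M3)/(6·3)=71/405, b=Δ3−h3·(2M3+M4)/6=67/45
t_q=9/4 → seg 0, τ=9/4; S=5+-181/45·τ+0·τ²+46/405·τ³=-441/160

  seg 0: a=5 b=-181/45 c=0 d=46/405
  seg 1: a=-4 b=-43/45 c=46/45 d=-1/45
  seg 2: a=-2 b=43/15 c=8/9 d=-37/90
  seg 3: a=4 b=67/45 c=-71/45 d=71/405
S(9/4) = -441/160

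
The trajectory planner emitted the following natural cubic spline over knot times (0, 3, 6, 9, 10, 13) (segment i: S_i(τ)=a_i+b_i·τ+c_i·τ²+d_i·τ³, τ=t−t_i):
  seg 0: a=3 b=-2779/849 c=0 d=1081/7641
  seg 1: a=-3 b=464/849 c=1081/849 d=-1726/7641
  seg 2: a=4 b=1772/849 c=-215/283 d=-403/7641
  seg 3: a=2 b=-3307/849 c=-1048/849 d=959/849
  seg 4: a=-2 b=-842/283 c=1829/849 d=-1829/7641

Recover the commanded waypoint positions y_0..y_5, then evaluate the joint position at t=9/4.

y_0=3 y_1=-3 y_2=4 y_3=2 y_4=-2 y_5=2
S(9/4) = -49869/18112

y_0 = S_0(0) = a_0 = 3
y_1 = S_1(0) = a_1 = -3
y_2 = S_2(0) = a_2 = 4
y_3 = S_3(0) = a_3 = 2
y_4 = S_4(0) = a_4 = -2
y_5 = S_4(3) = 2
t_q=9/4 is in segment 0 (τ=9/4); S_0(τ)=-49869/18112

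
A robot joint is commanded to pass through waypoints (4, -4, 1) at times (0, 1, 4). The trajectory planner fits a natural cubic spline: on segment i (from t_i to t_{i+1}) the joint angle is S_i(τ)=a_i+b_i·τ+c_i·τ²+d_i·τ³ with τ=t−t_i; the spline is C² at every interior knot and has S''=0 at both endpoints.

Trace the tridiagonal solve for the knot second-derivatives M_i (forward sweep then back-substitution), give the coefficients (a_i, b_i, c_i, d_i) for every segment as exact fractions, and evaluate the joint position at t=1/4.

Δ: Δ0=-8, Δ1=5/3
row 1: diag=8, rhs=58; c'=3/8, d'=29/4
back: M1=29/4
M: M0=0, M1=29/4, M2=0
seg 0: a=4, c=M0/2=0, d=(M1−M0)/(6·1)=29/24, b=Δ0−h0·(2M0+M1)/6=-221/24
seg 1: a=-4, c=M1/2=29/8, d=(M2−M1)/(6·3)=-29/72, b=Δ1−h1·(2M1+M2)/6=-67/12
t_q=1/4 → seg 0, τ=1/4; S=4+-221/24·τ+0·τ²+29/24·τ³=879/512

  seg 0: a=4 b=-221/24 c=0 d=29/24
  seg 1: a=-4 b=-67/12 c=29/8 d=-29/72
S(1/4) = 879/512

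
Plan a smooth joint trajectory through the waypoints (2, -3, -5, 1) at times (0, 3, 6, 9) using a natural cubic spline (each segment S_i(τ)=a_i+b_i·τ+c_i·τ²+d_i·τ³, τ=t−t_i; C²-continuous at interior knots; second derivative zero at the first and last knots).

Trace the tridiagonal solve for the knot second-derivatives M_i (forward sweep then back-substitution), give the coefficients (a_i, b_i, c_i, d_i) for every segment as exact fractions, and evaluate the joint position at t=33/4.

  seg 0: a=2 b=-79/45 c=0 d=4/405
  seg 1: a=-3 b=-67/45 c=4/45 d=5/81
  seg 2: a=-5 b=32/45 c=29/45 d=-29/405
S(33/4) = -61/64

Δ: Δ0=-5/3, Δ1=-2/3, Δ2=2
row 1: diag=12, rhs=6; c'=1/4, d'=1/2
row 2: denom=12−3·1/4=45/4; d'=(16−3·1/2)/(45/4)=58/45
back: M2=58/45
back: M1=1/2−1/4·58/45=8/45
M: M0=0, M1=8/45, M2=58/45, M3=0
seg 0: a=2, c=M0/2=0, d=(M1−M0)/(6·3)=4/405, b=Δ0−h0·(2M0+M1)/6=-79/45
seg 1: a=-3, c=M1/2=4/45, d=(M2−M1)/(6·3)=5/81, b=Δ1−h1·(2M1+M2)/6=-67/45
seg 2: a=-5, c=M2/2=29/45, d=(M3−M2)/(6·3)=-29/405, b=Δ2−h2·(2M2+M3)/6=32/45
t_q=33/4 → seg 2, τ=9/4; S=-5+32/45·τ+29/45·τ²+-29/405·τ³=-61/64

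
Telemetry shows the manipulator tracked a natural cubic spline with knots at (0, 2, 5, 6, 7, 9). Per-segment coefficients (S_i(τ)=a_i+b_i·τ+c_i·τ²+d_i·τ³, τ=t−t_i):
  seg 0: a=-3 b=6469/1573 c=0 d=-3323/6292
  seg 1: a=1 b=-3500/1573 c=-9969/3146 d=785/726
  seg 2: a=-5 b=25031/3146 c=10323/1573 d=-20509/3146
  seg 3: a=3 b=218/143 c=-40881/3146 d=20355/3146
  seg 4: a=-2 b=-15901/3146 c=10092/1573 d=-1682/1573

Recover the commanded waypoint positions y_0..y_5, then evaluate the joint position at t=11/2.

y_0 = S_0(0) = a_0 = -3
y_1 = S_1(0) = a_1 = 1
y_2 = S_2(0) = a_2 = -5
y_3 = S_3(0) = a_3 = 3
y_4 = S_4(0) = a_4 = -2
y_5 = S_4(2) = 5
t_q=11/2 is in segment 2 (τ=1/2); S_2(τ)=-4933/25168

y_0=-3 y_1=1 y_2=-5 y_3=3 y_4=-2 y_5=5
S(11/2) = -4933/25168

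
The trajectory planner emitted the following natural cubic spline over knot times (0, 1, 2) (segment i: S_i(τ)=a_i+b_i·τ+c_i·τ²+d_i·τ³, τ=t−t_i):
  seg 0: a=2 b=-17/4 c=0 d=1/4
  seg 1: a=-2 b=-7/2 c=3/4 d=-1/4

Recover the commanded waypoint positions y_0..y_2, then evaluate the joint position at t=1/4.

y_0=2 y_1=-2 y_2=-5
S(1/4) = 241/256

y_0 = S_0(0) = a_0 = 2
y_1 = S_1(0) = a_1 = -2
y_2 = S_1(1) = -5
t_q=1/4 is in segment 0 (τ=1/4); S_0(τ)=241/256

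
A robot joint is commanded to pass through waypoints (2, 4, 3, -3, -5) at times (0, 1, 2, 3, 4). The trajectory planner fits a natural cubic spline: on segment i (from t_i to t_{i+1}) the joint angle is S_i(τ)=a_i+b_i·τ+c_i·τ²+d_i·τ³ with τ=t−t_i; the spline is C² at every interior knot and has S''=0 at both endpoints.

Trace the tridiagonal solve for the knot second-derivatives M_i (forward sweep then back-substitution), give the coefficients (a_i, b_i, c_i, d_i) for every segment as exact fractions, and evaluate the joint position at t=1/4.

Δ: Δ0=2, Δ1=-1, Δ2=-6, Δ3=-2
row 1: diag=4, rhs=-18; c'=1/4, d'=-9/2
row 2: denom=4−1·1/4=15/4; d'=(-30−1·-9/2)/(15/4)=-34/5
row 3: denom=4−1·4/15=56/15; d'=(24−1·-34/5)/(56/15)=33/4
back: M3=33/4
back: M2=-34/5−4/15·33/4=-9
back: M1=-9/2−1/4·-9=-9/4
M: M0=0, M1=-9/4, M2=-9, M3=33/4, M4=0
seg 0: a=2, c=M0/2=0, d=(M1−M0)/(6·1)=-3/8, b=Δ0−h0·(2M0+M1)/6=19/8
seg 1: a=4, c=M1/2=-9/8, d=(M2−M1)/(6·1)=-9/8, b=Δ1−h1·(2M1+M2)/6=5/4
seg 2: a=3, c=M2/2=-9/2, d=(M3−M2)/(6·1)=23/8, b=Δ2−h2·(2M2+M3)/6=-35/8
seg 3: a=-3, c=M3/2=33/8, d=(M4−M3)/(6·1)=-11/8, b=Δ3−h3·(2M3+M4)/6=-19/4
t_q=1/4 → seg 0, τ=1/4; S=2+19/8·τ+0·τ²+-3/8·τ³=1325/512

  seg 0: a=2 b=19/8 c=0 d=-3/8
  seg 1: a=4 b=5/4 c=-9/8 d=-9/8
  seg 2: a=3 b=-35/8 c=-9/2 d=23/8
  seg 3: a=-3 b=-19/4 c=33/8 d=-11/8
S(1/4) = 1325/512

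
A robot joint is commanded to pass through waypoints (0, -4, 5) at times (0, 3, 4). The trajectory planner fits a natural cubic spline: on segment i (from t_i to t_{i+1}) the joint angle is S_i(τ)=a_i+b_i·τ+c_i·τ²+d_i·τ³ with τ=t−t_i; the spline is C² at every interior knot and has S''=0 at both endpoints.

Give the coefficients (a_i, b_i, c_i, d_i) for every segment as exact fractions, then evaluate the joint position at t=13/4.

  seg 0: a=0 b=-125/24 c=0 d=31/72
  seg 1: a=-4 b=77/12 c=31/8 d=-31/24
S(13/4) = -1113/512

Δ: Δ0=-4/3, Δ1=9
row 1: diag=8, rhs=62; c'=1/8, d'=31/4
back: M1=31/4
M: M0=0, M1=31/4, M2=0
seg 0: a=0, c=M0/2=0, d=(M1−M0)/(6·3)=31/72, b=Δ0−h0·(2M0+M1)/6=-125/24
seg 1: a=-4, c=M1/2=31/8, d=(M2−M1)/(6·1)=-31/24, b=Δ1−h1·(2M1+M2)/6=77/12
t_q=13/4 → seg 1, τ=1/4; S=-4+77/12·τ+31/8·τ²+-31/24·τ³=-1113/512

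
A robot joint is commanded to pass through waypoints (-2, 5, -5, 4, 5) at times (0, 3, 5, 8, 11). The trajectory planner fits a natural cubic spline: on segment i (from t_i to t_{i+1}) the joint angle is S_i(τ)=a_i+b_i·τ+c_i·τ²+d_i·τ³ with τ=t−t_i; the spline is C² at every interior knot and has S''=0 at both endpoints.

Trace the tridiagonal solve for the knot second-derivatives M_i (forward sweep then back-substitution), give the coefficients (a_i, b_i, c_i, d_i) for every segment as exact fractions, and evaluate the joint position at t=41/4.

  seg 0: a=-2 b=308/59 c=0 d=-511/1593
  seg 1: a=5 b=-203/59 c=-511/177 d=373/354
  seg 2: a=-5 b=-415/177 c=608/177 d=-878/1593
  seg 3: a=4 b=599/177 c=-90/59 d=10/59
S(41/4) = 10993/1888

Δ: Δ0=7/3, Δ1=-5, Δ2=3, Δ3=1/3
row 1: diag=10, rhs=-44; c'=1/5, d'=-22/5
row 2: denom=10−2·1/5=48/5; d'=(48−2·-22/5)/(48/5)=71/12
row 3: denom=12−3·5/16=177/16; d'=(-16−3·71/12)/(177/16)=-180/59
back: M3=-180/59
back: M2=71/12−5/16·-180/59=1216/177
back: M1=-22/5−1/5·1216/177=-1022/177
M: M0=0, M1=-1022/177, M2=1216/177, M3=-180/59, M4=0
seg 0: a=-2, c=M0/2=0, d=(M1−M0)/(6·3)=-511/1593, b=Δ0−h0·(2M0+M1)/6=308/59
seg 1: a=5, c=M1/2=-511/177, d=(M2−M1)/(6·2)=373/354, b=Δ1−h1·(2M1+M2)/6=-203/59
seg 2: a=-5, c=M2/2=608/177, d=(M3−M2)/(6·3)=-878/1593, b=Δ2−h2·(2M2+M3)/6=-415/177
seg 3: a=4, c=M3/2=-90/59, d=(M4−M3)/(6·3)=10/59, b=Δ3−h3·(2M3+M4)/6=599/177
t_q=41/4 → seg 3, τ=9/4; S=4+599/177·τ+-90/59·τ²+10/59·τ³=10993/1888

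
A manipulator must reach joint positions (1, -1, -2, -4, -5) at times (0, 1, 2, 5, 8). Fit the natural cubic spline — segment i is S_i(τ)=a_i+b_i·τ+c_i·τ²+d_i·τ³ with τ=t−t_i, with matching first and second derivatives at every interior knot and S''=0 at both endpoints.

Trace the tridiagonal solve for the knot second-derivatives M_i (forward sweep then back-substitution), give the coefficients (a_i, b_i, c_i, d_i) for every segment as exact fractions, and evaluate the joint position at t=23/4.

Δ: Δ0=-2, Δ1=-1, Δ2=-2/3, Δ3=-1/3
row 1: diag=4, rhs=6; c'=1/4, d'=3/2
row 2: denom=8−1·1/4=31/4; d'=(2−1·3/2)/(31/4)=2/31
row 3: denom=12−3·12/31=336/31; d'=(2−3·2/31)/(336/31)=1/6
back: M3=1/6
back: M2=2/31−12/31·1/6=0
back: M1=3/2−1/4·0=3/2
M: M0=0, M1=3/2, M2=0, M3=1/6, M4=0
seg 0: a=1, c=M0/2=0, d=(M1−M0)/(6·1)=1/4, b=Δ0−h0·(2M0+M1)/6=-9/4
seg 1: a=-1, c=M1/2=3/4, d=(M2−M1)/(6·1)=-1/4, b=Δ1−h1·(2M1+M2)/6=-3/2
seg 2: a=-2, c=M2/2=0, d=(M3−M2)/(6·3)=1/108, b=Δ2−h2·(2M2+M3)/6=-3/4
seg 3: a=-4, c=M3/2=1/12, d=(M4−M3)/(6·3)=-1/108, b=Δ3−h3·(2M3+M4)/6=-1/2
t_q=23/4 → seg 3, τ=3/4; S=-4+-1/2·τ+1/12·τ²+-1/108·τ³=-1109/256

  seg 0: a=1 b=-9/4 c=0 d=1/4
  seg 1: a=-1 b=-3/2 c=3/4 d=-1/4
  seg 2: a=-2 b=-3/4 c=0 d=1/108
  seg 3: a=-4 b=-1/2 c=1/12 d=-1/108
S(23/4) = -1109/256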